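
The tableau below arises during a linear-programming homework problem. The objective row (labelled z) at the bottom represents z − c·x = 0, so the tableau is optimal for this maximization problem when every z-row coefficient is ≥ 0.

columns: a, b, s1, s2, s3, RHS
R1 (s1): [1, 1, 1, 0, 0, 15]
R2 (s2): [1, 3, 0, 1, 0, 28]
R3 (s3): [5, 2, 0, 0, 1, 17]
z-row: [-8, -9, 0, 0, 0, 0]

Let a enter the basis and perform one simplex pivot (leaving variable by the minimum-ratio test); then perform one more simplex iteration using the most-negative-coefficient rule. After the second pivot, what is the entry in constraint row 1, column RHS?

13/2

Ratio test on column a — row 1: 15/1 = 15; row 2: 28/1 = 28; row 3: 17/5 = 17/5. Minimum is 17/5 at row 3 (s3 leaves); pivot element 5.
Divide row 3 by 5; eliminate column a from the other rows.
Second iteration: most negative z-row entry is -29/5 in column b, so b enters.
Ratio test on column b — row 1: (58/5)/(3/5) = 58/3; row 2: (123/5)/(13/5) = 123/13; row 3: (17/5)/(2/5) = 17/2. Minimum is 17/2 at row 3 (a leaves); pivot element 2/5.
Divide row 3 by 2/5; eliminate column b from the other rows.
After both pivots, the entry at constraint row 1, column RHS is 13/2.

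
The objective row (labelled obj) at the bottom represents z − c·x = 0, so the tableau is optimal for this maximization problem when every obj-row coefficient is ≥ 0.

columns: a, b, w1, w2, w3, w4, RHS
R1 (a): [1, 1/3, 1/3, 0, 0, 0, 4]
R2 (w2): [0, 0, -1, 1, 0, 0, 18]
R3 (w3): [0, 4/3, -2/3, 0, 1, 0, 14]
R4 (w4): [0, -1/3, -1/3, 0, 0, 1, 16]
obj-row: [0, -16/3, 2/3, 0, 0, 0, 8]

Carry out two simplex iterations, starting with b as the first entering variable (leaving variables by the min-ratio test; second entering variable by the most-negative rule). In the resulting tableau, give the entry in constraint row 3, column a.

Ratio test on column b — row 1: 4/(1/3) = 12; row 2: entry 0 ≤ 0; row 3: 14/(4/3) = 21/2; row 4: entry -1/3 ≤ 0. Minimum is 21/2 at row 3 (w3 leaves); pivot element 4/3.
Divide row 3 by 4/3; eliminate column b from the other rows.
Second iteration: most negative obj-row entry is -2 in column w1, so w1 enters.
Ratio test on column w1 — row 1: (1/2)/(1/2) = 1; row 2: entry -1 ≤ 0; row 3: entry -1/2 ≤ 0; row 4: entry -1/2 ≤ 0. Minimum is 1 at row 1 (a leaves); pivot element 1/2.
Divide row 1 by 1/2; eliminate column w1 from the other rows.
After both pivots, the entry at constraint row 3, column a is 1.

1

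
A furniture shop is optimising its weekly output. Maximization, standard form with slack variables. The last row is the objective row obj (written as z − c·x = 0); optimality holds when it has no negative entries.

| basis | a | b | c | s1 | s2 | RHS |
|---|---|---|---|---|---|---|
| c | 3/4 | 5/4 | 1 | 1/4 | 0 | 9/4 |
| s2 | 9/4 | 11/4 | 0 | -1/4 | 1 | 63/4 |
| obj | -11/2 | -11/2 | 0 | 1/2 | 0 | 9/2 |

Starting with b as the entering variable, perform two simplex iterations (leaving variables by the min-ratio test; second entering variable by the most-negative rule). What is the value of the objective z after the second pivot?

Ratio test on column b — row 1: (9/4)/(5/4) = 9/5; row 2: (63/4)/(11/4) = 63/11. Minimum is 9/5 at row 1 (c leaves); pivot element 5/4.
Pivot on row 1; the obj-row RHS becomes 9/2 − (-11/2)·(9/5) = 72/5.
Next entering variable (most negative obj-row entry -11/5): a.
Ratio test on column a — row 1: (9/5)/(3/5) = 3; row 2: (54/5)/(3/5) = 18. Minimum is 3 at row 1 (b leaves); pivot element 3/5.
After the second pivot the obj-row RHS is 72/5 − (-11/5)·3 = 21.

21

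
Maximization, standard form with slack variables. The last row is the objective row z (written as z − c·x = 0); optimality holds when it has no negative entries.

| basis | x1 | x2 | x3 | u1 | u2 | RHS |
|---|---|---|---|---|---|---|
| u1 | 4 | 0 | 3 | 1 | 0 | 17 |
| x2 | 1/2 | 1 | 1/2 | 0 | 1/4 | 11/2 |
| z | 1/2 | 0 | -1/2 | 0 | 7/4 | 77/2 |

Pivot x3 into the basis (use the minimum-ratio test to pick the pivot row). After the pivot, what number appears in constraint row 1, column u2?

Ratio test on column x3 — row 1: 17/3 = 17/3; row 2: (11/2)/(1/2) = 11. Minimum is 17/3 at row 1 (u1 leaves); pivot element 3.
Divide row 1 by 3; eliminate column x3 from the other rows.
In the new row 1, the u2 entry is the old entry divided by the pivot: 0/3 = 0.

0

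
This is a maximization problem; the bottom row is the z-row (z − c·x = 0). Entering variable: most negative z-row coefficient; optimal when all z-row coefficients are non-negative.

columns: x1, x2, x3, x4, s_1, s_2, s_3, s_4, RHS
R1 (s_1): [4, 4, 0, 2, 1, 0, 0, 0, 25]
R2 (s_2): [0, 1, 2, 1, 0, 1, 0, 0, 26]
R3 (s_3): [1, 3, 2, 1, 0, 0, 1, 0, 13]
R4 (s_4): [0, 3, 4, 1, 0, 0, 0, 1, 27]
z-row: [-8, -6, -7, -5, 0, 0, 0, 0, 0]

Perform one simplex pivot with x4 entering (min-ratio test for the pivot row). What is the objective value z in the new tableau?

Ratio test on column x4 — row 1: 25/2 = 25/2; row 2: 26/1 = 26; row 3: 13/1 = 13; row 4: 27/1 = 27. Minimum is 25/2 at row 1 (s_1 leaves); pivot element 2.
Pivot on row 1; the z-row RHS becomes 0 − (-5)·(25/2) = 125/2.

125/2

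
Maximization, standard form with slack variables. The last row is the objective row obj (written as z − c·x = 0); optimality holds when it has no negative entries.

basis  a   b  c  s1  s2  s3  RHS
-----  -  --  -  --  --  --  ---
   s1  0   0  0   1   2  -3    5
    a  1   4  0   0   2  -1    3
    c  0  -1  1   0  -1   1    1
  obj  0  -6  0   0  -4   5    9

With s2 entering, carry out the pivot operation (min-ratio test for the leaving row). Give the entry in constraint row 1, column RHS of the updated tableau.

Ratio test on column s2 — row 1: 5/2 = 5/2; row 2: 3/2 = 3/2; row 3: entry -1 ≤ 0. Minimum is 3/2 at row 2 (a leaves); pivot element 2.
Divide row 2 by 2; eliminate column s2 from the other rows.
Row 1 update in column RHS: 5 − 2·(3/2) = 2.

2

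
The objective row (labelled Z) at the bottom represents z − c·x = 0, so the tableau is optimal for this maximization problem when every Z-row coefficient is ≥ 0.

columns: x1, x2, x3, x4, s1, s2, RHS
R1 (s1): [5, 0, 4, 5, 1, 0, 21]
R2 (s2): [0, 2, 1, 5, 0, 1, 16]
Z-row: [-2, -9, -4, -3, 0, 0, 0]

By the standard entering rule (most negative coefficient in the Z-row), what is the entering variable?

Negative Z-row entries: x1: -2, x2: -9, x3: -4, x4: -3.
The most negative is -9 in column x2, so x2 enters.

x2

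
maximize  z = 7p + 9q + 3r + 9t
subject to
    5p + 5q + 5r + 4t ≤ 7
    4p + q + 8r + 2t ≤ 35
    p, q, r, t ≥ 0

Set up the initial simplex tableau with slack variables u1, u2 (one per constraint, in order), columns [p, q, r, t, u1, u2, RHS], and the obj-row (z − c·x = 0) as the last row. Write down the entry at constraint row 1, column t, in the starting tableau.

4

Constraint 1 has coefficient 4 on t.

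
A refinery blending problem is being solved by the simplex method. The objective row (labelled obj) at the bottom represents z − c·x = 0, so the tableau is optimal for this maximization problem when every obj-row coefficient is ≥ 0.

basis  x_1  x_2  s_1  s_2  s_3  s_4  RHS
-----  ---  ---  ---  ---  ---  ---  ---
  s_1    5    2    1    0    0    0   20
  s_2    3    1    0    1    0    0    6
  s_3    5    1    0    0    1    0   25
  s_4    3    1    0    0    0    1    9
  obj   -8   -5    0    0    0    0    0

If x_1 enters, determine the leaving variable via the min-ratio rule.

Column x_1 entries and ratios — s_1: 20/5 = 4; s_2: 6/3 = 2; s_3: 25/5 = 5; s_4: 9/3 = 3.
Smallest ratio is 2 in the row of s_2, so s_2 leaves.

s_2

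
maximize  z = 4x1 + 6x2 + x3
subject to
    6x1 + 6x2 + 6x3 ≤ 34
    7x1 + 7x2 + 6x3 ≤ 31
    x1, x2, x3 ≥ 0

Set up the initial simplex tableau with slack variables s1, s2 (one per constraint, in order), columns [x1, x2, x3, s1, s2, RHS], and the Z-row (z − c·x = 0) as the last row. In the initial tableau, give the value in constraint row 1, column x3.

Constraint 1 has coefficient 6 on x3.

6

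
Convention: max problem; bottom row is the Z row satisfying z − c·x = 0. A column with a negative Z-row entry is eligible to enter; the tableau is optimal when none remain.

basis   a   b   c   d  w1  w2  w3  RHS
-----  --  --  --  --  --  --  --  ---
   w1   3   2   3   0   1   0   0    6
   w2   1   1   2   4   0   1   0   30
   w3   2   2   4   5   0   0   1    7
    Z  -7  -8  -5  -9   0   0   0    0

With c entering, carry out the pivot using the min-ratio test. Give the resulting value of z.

35/4

Ratio test on column c — row 1: 6/3 = 2; row 2: 30/2 = 15; row 3: 7/4 = 7/4. Minimum is 7/4 at row 3 (w3 leaves); pivot element 4.
Pivot on row 3; the Z-row RHS becomes 0 − (-5)·(7/4) = 35/4.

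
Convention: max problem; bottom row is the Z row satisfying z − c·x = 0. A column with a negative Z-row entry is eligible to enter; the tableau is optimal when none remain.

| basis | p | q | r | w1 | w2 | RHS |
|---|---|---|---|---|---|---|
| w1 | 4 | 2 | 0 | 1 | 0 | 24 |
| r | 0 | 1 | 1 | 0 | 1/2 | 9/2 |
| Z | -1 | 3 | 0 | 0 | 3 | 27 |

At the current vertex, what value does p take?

p is not in the basis, so in the current basic feasible solution p = 0.

0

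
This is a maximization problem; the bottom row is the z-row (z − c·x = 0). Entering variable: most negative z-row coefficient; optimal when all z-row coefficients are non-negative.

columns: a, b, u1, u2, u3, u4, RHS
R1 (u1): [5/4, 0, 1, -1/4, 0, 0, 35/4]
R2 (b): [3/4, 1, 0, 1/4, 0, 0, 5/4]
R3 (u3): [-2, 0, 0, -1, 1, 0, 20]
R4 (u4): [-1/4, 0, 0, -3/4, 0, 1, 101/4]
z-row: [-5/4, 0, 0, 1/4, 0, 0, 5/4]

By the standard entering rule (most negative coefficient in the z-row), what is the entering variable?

a

Negative z-row entries: a: -5/4.
The most negative is -5/4 in column a, so a enters.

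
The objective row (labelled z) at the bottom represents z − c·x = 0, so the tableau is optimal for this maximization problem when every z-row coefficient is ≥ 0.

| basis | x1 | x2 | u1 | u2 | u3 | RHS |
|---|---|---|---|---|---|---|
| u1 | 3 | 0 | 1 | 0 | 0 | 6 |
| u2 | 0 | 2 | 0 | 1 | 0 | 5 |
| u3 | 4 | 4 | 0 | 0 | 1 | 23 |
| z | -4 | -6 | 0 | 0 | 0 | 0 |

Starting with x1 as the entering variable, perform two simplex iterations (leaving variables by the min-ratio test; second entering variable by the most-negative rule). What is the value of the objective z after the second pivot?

23

Ratio test on column x1 — row 1: 6/3 = 2; row 2: entry 0 ≤ 0; row 3: 23/4 = 23/4. Minimum is 2 at row 1 (u1 leaves); pivot element 3.
Pivot on row 1; the z-row RHS becomes 0 − (-4)·2 = 8.
Next entering variable (most negative z-row entry -6): x2.
Ratio test on column x2 — row 1: entry 0 ≤ 0; row 2: 5/2 = 5/2; row 3: 15/4 = 15/4. Minimum is 5/2 at row 2 (u2 leaves); pivot element 2.
After the second pivot the z-row RHS is 8 − (-6)·(5/2) = 23.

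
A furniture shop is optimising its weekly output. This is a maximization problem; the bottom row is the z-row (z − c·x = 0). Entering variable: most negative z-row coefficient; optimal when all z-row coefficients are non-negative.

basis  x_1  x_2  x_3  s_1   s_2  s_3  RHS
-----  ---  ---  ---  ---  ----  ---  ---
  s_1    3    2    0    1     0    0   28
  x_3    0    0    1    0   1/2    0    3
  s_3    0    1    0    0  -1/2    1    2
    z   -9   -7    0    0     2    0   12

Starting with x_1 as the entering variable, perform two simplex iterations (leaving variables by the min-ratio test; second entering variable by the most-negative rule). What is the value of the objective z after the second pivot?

98

Ratio test on column x_1 — row 1: 28/3 = 28/3; row 2: entry 0 ≤ 0; row 3: entry 0 ≤ 0. Minimum is 28/3 at row 1 (s_1 leaves); pivot element 3.
Pivot on row 1; the z-row RHS becomes 12 − (-9)·(28/3) = 96.
Next entering variable (most negative z-row entry -1): x_2.
Ratio test on column x_2 — row 1: (28/3)/(2/3) = 14; row 2: entry 0 ≤ 0; row 3: 2/1 = 2. Minimum is 2 at row 3 (s_3 leaves); pivot element 1.
After the second pivot the z-row RHS is 96 − (-1)·2 = 98.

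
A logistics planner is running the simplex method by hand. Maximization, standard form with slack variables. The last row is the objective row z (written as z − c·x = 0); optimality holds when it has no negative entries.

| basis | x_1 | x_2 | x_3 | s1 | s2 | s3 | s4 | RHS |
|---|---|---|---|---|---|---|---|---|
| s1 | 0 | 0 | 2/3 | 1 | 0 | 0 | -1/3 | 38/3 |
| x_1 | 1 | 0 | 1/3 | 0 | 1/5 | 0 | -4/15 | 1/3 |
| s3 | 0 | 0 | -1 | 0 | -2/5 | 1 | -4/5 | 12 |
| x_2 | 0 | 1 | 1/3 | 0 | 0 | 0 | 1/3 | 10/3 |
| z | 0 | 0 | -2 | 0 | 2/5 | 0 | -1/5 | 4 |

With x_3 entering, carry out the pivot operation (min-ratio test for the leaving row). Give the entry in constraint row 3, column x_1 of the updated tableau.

3

Ratio test on column x_3 — row 1: (38/3)/(2/3) = 19; row 2: (1/3)/(1/3) = 1; row 3: entry -1 ≤ 0; row 4: (10/3)/(1/3) = 10. Minimum is 1 at row 2 (x_1 leaves); pivot element 1/3.
Divide row 2 by 1/3; eliminate column x_3 from the other rows.
Row 3 update in column x_1: 0 − (-1)·3 = 3.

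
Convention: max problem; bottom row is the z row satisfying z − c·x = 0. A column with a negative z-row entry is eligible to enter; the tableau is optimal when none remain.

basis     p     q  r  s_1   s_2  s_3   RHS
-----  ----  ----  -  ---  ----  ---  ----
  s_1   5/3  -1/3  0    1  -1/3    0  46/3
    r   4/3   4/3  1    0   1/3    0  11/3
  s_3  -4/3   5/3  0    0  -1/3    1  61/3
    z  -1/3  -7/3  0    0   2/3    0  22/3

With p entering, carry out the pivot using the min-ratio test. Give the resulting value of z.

Ratio test on column p — row 1: (46/3)/(5/3) = 46/5; row 2: (11/3)/(4/3) = 11/4; row 3: entry -4/3 ≤ 0. Minimum is 11/4 at row 2 (r leaves); pivot element 4/3.
Pivot on row 2; the z-row RHS becomes 22/3 − (-1/3)·(11/4) = 33/4.

33/4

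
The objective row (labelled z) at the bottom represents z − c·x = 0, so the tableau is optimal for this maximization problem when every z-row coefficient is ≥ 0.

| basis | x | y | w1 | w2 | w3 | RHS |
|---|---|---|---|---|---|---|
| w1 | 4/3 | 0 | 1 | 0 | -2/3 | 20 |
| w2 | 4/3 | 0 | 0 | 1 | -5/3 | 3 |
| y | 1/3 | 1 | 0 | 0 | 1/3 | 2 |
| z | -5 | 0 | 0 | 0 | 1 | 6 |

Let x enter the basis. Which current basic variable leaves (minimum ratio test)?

w2

Column x entries and ratios — w1: 20/(4/3) = 15; w2: 3/(4/3) = 9/4; y: 2/(1/3) = 6.
Smallest ratio is 9/4 in the row of w2, so w2 leaves.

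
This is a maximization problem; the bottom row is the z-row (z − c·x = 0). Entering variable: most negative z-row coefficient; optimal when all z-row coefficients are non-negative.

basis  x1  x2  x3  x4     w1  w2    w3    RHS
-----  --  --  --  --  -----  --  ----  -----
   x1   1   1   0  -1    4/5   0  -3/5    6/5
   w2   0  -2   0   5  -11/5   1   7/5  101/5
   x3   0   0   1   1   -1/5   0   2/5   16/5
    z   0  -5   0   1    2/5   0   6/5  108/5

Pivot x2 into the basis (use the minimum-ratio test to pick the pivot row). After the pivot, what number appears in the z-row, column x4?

-4

Ratio test on column x2 — row 1: (6/5)/1 = 6/5; row 2: entry -2 ≤ 0; row 3: entry 0 ≤ 0. Minimum is 6/5 at row 1 (x1 leaves); pivot element 1.
Divide row 1 by 1; eliminate column x2 from the other rows.
z-row update in column x4: 1 − (-5)·(-1) = -4.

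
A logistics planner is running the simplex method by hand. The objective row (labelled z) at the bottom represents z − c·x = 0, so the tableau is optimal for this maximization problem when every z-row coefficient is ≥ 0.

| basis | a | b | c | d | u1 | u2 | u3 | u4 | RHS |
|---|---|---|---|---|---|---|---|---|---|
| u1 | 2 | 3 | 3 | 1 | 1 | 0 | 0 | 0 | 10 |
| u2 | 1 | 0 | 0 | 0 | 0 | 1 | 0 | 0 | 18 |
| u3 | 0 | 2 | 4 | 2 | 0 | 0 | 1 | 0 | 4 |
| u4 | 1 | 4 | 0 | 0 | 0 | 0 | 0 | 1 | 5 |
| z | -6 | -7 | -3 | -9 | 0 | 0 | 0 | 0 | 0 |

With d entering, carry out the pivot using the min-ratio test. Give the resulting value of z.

18

Ratio test on column d — row 1: 10/1 = 10; row 2: entry 0 ≤ 0; row 3: 4/2 = 2; row 4: entry 0 ≤ 0. Minimum is 2 at row 3 (u3 leaves); pivot element 2.
Pivot on row 3; the z-row RHS becomes 0 − (-9)·2 = 18.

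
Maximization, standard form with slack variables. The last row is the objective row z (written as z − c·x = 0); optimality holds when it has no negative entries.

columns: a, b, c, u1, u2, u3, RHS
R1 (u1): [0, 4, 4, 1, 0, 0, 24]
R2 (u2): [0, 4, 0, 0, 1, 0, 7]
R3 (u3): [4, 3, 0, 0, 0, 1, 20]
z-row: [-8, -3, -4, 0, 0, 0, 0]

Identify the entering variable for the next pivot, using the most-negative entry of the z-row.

a

Negative z-row entries: a: -8, b: -3, c: -4.
The most negative is -8 in column a, so a enters.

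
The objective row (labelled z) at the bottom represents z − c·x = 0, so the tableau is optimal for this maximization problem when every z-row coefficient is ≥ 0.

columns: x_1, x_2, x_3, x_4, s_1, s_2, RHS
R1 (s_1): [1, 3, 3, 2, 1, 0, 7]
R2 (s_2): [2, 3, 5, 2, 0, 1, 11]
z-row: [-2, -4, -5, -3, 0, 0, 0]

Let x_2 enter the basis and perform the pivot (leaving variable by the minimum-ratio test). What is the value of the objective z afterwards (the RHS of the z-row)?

Ratio test on column x_2 — row 1: 7/3 = 7/3; row 2: 11/3 = 11/3. Minimum is 7/3 at row 1 (s_1 leaves); pivot element 3.
Pivot on row 1; the z-row RHS becomes 0 − (-4)·(7/3) = 28/3.

28/3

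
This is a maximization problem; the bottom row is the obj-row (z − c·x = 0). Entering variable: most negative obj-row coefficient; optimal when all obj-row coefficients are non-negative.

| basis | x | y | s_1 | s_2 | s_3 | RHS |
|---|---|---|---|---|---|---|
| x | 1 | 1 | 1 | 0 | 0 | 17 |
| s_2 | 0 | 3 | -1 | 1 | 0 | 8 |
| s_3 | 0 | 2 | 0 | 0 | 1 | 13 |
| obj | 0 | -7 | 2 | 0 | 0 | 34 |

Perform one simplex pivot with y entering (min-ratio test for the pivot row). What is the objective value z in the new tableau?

Ratio test on column y — row 1: 17/1 = 17; row 2: 8/3 = 8/3; row 3: 13/2 = 13/2. Minimum is 8/3 at row 2 (s_2 leaves); pivot element 3.
Pivot on row 2; the obj-row RHS becomes 34 − (-7)·(8/3) = 158/3.

158/3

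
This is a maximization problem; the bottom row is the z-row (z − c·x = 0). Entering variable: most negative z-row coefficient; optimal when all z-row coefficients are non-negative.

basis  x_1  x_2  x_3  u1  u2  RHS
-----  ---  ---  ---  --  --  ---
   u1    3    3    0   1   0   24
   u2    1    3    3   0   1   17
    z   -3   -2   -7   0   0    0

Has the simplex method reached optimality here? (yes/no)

no

The z-row has a negative entry -7 in column x_3, so it is not optimal.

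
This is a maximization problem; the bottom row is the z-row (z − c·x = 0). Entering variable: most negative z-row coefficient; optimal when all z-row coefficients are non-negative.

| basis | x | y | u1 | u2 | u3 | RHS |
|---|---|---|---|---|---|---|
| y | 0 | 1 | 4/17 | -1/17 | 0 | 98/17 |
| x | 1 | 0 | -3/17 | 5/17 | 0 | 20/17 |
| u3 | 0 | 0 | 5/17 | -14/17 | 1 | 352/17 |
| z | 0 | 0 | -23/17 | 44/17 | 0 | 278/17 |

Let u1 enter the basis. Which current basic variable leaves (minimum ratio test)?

y

Column u1 entries and ratios — y: (98/17)/(4/17) = 49/2; x: -3/17 ≤ 0, skip; u3: (352/17)/(5/17) = 352/5.
Smallest ratio is 49/2 in the row of y, so y leaves.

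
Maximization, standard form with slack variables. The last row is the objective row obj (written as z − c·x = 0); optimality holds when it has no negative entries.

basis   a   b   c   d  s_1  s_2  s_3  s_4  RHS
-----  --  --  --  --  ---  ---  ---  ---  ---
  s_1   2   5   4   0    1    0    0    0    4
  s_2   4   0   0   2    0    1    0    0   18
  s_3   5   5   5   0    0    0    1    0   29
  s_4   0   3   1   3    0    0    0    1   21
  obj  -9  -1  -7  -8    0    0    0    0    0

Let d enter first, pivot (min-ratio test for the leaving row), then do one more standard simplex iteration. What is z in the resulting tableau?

Ratio test on column d — row 1: entry 0 ≤ 0; row 2: 18/2 = 9; row 3: entry 0 ≤ 0; row 4: 21/3 = 7. Minimum is 7 at row 4 (s_4 leaves); pivot element 3.
Pivot on row 4; the obj-row RHS becomes 0 − (-8)·7 = 56.
Next entering variable (most negative obj-row entry -9): a.
Ratio test on column a — row 1: 4/2 = 2; row 2: 4/4 = 1; row 3: 29/5 = 29/5; row 4: entry 0 ≤ 0. Minimum is 1 at row 2 (s_2 leaves); pivot element 4.
After the second pivot the obj-row RHS is 56 − (-9)·1 = 65.

65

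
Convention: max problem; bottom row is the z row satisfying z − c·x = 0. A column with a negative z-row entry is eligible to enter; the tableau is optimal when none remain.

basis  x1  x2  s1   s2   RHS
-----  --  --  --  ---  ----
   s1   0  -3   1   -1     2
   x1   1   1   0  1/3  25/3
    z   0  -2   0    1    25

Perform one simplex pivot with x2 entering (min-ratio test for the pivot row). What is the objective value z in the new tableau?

Ratio test on column x2 — row 1: entry -3 ≤ 0; row 2: (25/3)/1 = 25/3. Minimum is 25/3 at row 2 (x1 leaves); pivot element 1.
Pivot on row 2; the z-row RHS becomes 25 − (-2)·(25/3) = 125/3.

125/3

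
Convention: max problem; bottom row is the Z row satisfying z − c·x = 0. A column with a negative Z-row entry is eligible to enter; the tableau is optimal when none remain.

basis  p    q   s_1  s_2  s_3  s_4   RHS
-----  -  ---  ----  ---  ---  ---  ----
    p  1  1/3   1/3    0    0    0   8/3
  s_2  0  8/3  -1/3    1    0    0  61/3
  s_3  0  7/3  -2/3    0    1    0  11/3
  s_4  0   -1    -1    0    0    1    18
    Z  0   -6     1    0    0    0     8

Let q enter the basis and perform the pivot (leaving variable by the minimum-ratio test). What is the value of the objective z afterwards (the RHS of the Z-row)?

Ratio test on column q — row 1: (8/3)/(1/3) = 8; row 2: (61/3)/(8/3) = 61/8; row 3: (11/3)/(7/3) = 11/7; row 4: entry -1 ≤ 0. Minimum is 11/7 at row 3 (s_3 leaves); pivot element 7/3.
Pivot on row 3; the Z-row RHS becomes 8 − (-6)·(11/7) = 122/7.

122/7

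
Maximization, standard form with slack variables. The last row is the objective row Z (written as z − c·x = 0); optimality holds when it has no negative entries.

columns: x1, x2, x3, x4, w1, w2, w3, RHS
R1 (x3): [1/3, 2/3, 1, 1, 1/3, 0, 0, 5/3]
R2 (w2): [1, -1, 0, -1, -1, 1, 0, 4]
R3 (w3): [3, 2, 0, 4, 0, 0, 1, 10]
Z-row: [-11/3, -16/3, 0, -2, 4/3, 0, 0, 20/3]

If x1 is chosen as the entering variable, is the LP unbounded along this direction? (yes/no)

Column x1 has positive entries in row(s) 1, 2, 3, so the ratio test bounds it — not unbounded.

no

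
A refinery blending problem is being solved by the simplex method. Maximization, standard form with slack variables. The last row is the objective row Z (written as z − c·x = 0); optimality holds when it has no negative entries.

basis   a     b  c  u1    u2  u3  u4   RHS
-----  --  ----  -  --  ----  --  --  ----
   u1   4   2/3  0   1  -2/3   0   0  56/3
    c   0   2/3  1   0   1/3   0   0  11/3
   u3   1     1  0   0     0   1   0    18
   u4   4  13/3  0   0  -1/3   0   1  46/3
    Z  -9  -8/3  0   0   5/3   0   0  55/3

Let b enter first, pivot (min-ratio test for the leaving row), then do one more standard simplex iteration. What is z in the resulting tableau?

Ratio test on column b — row 1: (56/3)/(2/3) = 28; row 2: (11/3)/(2/3) = 11/2; row 3: 18/1 = 18; row 4: (46/3)/(13/3) = 46/13. Minimum is 46/13 at row 4 (u4 leaves); pivot element 13/3.
Pivot on row 4; the Z-row RHS becomes 55/3 − (-8/3)·(46/13) = 361/13.
Next entering variable (most negative Z-row entry -85/13): a.
Ratio test on column a — row 1: (212/13)/(44/13) = 53/11; row 2: entry -8/13 ≤ 0; row 3: (188/13)/(1/13) = 188; row 4: (46/13)/(12/13) = 23/6. Minimum is 23/6 at row 4 (b leaves); pivot element 12/13.
After the second pivot the Z-row RHS is 361/13 − (-85/13)·(23/6) = 317/6.

317/6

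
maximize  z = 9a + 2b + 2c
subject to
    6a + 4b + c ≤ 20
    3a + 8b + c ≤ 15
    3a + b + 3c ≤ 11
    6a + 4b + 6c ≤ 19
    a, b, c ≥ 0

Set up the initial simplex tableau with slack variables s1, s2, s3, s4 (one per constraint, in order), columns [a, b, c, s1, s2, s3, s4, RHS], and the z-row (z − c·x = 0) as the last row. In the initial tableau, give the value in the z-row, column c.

The z-row carries the negated objective coefficients: the c entry is -2.

-2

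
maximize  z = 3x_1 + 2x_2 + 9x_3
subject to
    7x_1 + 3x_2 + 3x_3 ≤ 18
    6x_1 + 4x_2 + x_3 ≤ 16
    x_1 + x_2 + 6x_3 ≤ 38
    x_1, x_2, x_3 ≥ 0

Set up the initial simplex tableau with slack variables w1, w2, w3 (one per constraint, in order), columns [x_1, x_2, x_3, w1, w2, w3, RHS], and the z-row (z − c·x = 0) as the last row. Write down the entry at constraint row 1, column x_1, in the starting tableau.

7

Constraint 1 has coefficient 7 on x_1.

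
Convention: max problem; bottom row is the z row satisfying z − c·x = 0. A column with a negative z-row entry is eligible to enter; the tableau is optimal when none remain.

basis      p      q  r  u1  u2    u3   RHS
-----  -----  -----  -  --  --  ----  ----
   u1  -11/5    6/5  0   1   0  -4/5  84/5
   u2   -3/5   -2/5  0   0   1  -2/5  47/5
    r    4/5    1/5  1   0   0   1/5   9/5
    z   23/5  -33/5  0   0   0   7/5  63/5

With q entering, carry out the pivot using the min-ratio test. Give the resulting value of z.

72

Ratio test on column q — row 1: (84/5)/(6/5) = 14; row 2: entry -2/5 ≤ 0; row 3: (9/5)/(1/5) = 9. Minimum is 9 at row 3 (r leaves); pivot element 1/5.
Pivot on row 3; the z-row RHS becomes 63/5 − (-33/5)·9 = 72.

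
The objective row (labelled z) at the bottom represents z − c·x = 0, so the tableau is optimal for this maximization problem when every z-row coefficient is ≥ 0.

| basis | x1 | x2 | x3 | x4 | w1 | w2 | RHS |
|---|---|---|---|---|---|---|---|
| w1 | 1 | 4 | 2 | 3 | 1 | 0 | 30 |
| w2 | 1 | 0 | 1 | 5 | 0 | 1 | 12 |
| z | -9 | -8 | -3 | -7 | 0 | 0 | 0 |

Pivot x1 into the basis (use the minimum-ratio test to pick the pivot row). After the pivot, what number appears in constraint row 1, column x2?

Ratio test on column x1 — row 1: 30/1 = 30; row 2: 12/1 = 12. Minimum is 12 at row 2 (w2 leaves); pivot element 1.
Divide row 2 by 1; eliminate column x1 from the other rows.
Row 1 update in column x2: 4 − 1·0 = 4.

4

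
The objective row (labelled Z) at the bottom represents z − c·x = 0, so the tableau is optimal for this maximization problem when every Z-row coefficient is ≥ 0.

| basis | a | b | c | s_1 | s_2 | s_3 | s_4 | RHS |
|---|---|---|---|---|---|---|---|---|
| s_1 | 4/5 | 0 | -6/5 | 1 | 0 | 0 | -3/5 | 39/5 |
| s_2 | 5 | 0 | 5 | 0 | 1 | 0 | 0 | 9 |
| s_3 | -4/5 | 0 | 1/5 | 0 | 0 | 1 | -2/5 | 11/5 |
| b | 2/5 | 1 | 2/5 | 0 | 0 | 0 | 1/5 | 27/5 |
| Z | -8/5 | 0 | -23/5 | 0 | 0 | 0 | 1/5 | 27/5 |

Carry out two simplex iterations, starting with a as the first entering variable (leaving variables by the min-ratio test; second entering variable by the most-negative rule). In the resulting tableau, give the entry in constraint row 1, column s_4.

Ratio test on column a — row 1: (39/5)/(4/5) = 39/4; row 2: 9/5 = 9/5; row 3: entry -4/5 ≤ 0; row 4: (27/5)/(2/5) = 27/2. Minimum is 9/5 at row 2 (s_2 leaves); pivot element 5.
Divide row 2 by 5; eliminate column a from the other rows.
Second iteration: most negative Z-row entry is -3 in column c, so c enters.
Ratio test on column c — row 1: entry -2 ≤ 0; row 2: (9/5)/1 = 9/5; row 3: (91/25)/1 = 91/25; row 4: entry 0 ≤ 0. Minimum is 9/5 at row 2 (a leaves); pivot element 1.
Divide row 2 by 1; eliminate column c from the other rows.
After both pivots, the entry at constraint row 1, column s_4 is -3/5.

-3/5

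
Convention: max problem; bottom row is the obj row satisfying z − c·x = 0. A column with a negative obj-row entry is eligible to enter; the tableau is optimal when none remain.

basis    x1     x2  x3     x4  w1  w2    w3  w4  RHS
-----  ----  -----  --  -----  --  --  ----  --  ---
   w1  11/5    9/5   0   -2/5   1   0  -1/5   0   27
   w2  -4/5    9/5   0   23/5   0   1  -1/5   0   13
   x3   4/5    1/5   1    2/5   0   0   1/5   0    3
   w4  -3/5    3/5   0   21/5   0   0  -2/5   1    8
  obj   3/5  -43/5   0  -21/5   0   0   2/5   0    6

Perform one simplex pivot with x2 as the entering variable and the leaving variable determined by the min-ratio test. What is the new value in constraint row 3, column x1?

8/9

Ratio test on column x2 — row 1: 27/(9/5) = 15; row 2: 13/(9/5) = 65/9; row 3: 3/(1/5) = 15; row 4: 8/(3/5) = 40/3. Minimum is 65/9 at row 2 (w2 leaves); pivot element 9/5.
Divide row 2 by 9/5; eliminate column x2 from the other rows.
Row 3 update in column x1: 4/5 − (1/5)·(-4/9) = 8/9.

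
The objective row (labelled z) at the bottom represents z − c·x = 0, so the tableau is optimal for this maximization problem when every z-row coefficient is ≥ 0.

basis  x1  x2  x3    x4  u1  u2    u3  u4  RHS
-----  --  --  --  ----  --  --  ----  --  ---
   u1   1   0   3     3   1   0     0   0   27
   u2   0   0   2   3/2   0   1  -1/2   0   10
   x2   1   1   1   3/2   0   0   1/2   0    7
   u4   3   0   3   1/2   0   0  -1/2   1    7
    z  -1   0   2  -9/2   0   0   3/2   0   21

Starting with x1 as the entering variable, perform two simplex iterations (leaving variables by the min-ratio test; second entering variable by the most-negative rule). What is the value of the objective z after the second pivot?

77/2

Ratio test on column x1 — row 1: 27/1 = 27; row 2: entry 0 ≤ 0; row 3: 7/1 = 7; row 4: 7/3 = 7/3. Minimum is 7/3 at row 4 (u4 leaves); pivot element 3.
Pivot on row 4; the z-row RHS becomes 21 − (-1)·(7/3) = 70/3.
Next entering variable (most negative z-row entry -13/3): x4.
Ratio test on column x4 — row 1: (74/3)/(17/6) = 148/17; row 2: 10/(3/2) = 20/3; row 3: (14/3)/(4/3) = 7/2; row 4: (7/3)/(1/6) = 14. Minimum is 7/2 at row 3 (x2 leaves); pivot element 4/3.
After the second pivot the z-row RHS is 70/3 − (-13/3)·(7/2) = 77/2.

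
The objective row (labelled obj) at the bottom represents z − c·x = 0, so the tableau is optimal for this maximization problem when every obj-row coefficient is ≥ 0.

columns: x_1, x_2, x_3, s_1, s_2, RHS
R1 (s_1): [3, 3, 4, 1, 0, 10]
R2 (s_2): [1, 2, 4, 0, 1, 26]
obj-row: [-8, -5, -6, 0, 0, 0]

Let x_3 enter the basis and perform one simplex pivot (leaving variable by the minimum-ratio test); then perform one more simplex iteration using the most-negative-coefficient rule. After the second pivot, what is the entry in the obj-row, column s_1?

Ratio test on column x_3 — row 1: 10/4 = 5/2; row 2: 26/4 = 13/2. Minimum is 5/2 at row 1 (s_1 leaves); pivot element 4.
Divide row 1 by 4; eliminate column x_3 from the other rows.
Second iteration: most negative obj-row entry is -7/2 in column x_1, so x_1 enters.
Ratio test on column x_1 — row 1: (5/2)/(3/4) = 10/3; row 2: entry -2 ≤ 0. Minimum is 10/3 at row 1 (x_3 leaves); pivot element 3/4.
Divide row 1 by 3/4; eliminate column x_1 from the other rows.
After both pivots, the entry at the obj-row, column s_1 is 8/3.

8/3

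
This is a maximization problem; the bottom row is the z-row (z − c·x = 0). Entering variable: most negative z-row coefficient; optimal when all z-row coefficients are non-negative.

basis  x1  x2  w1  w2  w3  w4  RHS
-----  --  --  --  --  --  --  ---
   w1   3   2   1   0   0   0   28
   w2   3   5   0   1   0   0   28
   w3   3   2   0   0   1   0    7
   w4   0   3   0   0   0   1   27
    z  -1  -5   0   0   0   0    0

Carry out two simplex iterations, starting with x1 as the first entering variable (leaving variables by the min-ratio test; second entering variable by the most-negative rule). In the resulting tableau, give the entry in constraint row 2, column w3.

Ratio test on column x1 — row 1: 28/3 = 28/3; row 2: 28/3 = 28/3; row 3: 7/3 = 7/3; row 4: entry 0 ≤ 0. Minimum is 7/3 at row 3 (w3 leaves); pivot element 3.
Divide row 3 by 3; eliminate column x1 from the other rows.
Second iteration: most negative z-row entry is -13/3 in column x2, so x2 enters.
Ratio test on column x2 — row 1: entry 0 ≤ 0; row 2: 21/3 = 7; row 3: (7/3)/(2/3) = 7/2; row 4: 27/3 = 9. Minimum is 7/2 at row 3 (x1 leaves); pivot element 2/3.
Divide row 3 by 2/3; eliminate column x2 from the other rows.
After both pivots, the entry at constraint row 2, column w3 is -5/2.

-5/2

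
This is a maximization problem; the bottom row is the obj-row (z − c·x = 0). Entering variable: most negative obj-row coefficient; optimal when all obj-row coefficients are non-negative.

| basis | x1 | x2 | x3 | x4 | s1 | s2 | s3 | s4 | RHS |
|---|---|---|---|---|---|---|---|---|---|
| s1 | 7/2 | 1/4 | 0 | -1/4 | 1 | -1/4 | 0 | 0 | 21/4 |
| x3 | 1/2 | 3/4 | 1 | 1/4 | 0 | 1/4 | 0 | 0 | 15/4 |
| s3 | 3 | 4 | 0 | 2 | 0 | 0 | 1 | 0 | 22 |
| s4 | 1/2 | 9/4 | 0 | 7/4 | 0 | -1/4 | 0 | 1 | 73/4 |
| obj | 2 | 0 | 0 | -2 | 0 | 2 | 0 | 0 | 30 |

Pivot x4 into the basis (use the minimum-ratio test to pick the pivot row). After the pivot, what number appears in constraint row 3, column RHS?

8/7

Ratio test on column x4 — row 1: entry -1/4 ≤ 0; row 2: (15/4)/(1/4) = 15; row 3: 22/2 = 11; row 4: (73/4)/(7/4) = 73/7. Minimum is 73/7 at row 4 (s4 leaves); pivot element 7/4.
Divide row 4 by 7/4; eliminate column x4 from the other rows.
Row 3 update in column RHS: 22 − 2·(73/7) = 8/7.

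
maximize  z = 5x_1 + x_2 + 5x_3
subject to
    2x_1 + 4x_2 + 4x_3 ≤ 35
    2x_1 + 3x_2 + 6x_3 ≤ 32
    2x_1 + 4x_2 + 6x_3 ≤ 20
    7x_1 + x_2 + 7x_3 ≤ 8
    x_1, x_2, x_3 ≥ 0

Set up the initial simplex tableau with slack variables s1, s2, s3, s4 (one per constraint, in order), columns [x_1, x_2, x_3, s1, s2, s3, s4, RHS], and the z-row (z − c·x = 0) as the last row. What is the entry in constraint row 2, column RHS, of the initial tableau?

32

The RHS of constraint 2 is b_2 = 32.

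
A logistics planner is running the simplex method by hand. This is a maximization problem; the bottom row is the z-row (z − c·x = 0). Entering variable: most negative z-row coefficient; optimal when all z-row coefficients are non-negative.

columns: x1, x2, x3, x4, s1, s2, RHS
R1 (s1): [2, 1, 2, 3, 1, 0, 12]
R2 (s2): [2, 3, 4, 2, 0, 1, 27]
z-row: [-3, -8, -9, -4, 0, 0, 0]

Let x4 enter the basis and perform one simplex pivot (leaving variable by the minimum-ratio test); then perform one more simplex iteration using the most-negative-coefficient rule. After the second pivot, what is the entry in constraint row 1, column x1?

4/7

Ratio test on column x4 — row 1: 12/3 = 4; row 2: 27/2 = 27/2. Minimum is 4 at row 1 (s1 leaves); pivot element 3.
Divide row 1 by 3; eliminate column x4 from the other rows.
Second iteration: most negative z-row entry is -20/3 in column x2, so x2 enters.
Ratio test on column x2 — row 1: 4/(1/3) = 12; row 2: 19/(7/3) = 57/7. Minimum is 57/7 at row 2 (s2 leaves); pivot element 7/3.
Divide row 2 by 7/3; eliminate column x2 from the other rows.
After both pivots, the entry at constraint row 1, column x1 is 4/7.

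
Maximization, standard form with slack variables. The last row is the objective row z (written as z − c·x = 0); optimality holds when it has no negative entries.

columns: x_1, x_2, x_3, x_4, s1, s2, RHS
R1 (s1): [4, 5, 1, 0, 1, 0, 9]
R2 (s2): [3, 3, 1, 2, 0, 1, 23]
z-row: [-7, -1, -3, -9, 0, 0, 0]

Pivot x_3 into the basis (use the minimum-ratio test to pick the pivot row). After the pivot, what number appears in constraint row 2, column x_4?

2

Ratio test on column x_3 — row 1: 9/1 = 9; row 2: 23/1 = 23. Minimum is 9 at row 1 (s1 leaves); pivot element 1.
Divide row 1 by 1; eliminate column x_3 from the other rows.
Row 2 update in column x_4: 2 − 1·0 = 2.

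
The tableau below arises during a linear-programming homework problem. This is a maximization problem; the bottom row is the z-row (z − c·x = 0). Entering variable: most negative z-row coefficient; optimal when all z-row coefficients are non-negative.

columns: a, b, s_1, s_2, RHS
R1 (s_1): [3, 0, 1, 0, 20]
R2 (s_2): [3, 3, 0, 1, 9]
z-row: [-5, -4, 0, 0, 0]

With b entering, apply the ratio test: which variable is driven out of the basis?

Column b entries and ratios — s_1: 0 ≤ 0, skip; s_2: 9/3 = 3.
Smallest ratio is 3 in the row of s_2, so s_2 leaves.

s_2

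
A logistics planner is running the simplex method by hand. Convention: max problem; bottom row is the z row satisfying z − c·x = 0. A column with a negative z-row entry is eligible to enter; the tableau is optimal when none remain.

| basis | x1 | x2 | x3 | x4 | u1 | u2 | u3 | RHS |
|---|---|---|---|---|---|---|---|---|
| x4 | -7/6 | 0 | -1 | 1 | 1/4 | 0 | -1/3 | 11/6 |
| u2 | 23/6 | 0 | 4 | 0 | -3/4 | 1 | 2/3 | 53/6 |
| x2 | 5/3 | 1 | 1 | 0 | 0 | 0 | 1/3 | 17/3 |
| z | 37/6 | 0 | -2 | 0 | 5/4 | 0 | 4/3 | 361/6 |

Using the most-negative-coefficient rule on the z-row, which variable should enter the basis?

Negative z-row entries: x3: -2.
The most negative is -2 in column x3, so x3 enters.

x3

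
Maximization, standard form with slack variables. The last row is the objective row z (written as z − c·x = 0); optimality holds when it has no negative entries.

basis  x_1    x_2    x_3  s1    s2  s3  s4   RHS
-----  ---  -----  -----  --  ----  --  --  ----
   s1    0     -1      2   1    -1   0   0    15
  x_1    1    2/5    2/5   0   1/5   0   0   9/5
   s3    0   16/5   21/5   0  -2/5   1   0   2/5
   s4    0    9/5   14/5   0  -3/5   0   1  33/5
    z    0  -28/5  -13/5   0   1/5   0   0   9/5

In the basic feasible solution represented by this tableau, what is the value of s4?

s4 is basic (row 4); its value is the RHS of that row, 33/5.

33/5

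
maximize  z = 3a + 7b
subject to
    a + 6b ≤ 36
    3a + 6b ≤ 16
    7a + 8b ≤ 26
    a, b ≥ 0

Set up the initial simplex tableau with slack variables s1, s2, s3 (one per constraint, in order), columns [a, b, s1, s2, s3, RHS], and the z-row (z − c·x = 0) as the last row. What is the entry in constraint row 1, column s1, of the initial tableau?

1

Slack s1 belongs to constraint 1; its column is the unit vector e_1, so the entry in row 1 is 1.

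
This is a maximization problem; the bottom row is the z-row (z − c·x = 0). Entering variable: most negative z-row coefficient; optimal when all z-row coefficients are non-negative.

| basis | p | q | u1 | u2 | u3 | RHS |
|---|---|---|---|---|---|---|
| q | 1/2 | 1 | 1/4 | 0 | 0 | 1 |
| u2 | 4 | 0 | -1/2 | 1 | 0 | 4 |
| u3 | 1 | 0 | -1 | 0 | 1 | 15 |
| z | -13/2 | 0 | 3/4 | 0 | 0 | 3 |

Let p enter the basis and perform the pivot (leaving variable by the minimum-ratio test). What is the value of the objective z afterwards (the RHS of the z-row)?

19/2

Ratio test on column p — row 1: 1/(1/2) = 2; row 2: 4/4 = 1; row 3: 15/1 = 15. Minimum is 1 at row 2 (u2 leaves); pivot element 4.
Pivot on row 2; the z-row RHS becomes 3 − (-13/2)·1 = 19/2.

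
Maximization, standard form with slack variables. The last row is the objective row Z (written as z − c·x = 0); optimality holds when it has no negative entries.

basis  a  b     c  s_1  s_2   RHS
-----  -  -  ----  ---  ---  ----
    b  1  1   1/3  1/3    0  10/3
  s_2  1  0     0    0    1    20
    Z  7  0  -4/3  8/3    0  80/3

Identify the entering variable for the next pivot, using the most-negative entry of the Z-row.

Negative Z-row entries: c: -4/3.
The most negative is -4/3 in column c, so c enters.

c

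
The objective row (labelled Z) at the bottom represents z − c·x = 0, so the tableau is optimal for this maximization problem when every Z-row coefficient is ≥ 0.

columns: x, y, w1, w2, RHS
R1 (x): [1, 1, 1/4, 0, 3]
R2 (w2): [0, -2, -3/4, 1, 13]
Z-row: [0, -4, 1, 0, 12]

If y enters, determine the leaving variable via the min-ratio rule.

x

Column y entries and ratios — x: 3/1 = 3; w2: -2 ≤ 0, skip.
Smallest ratio is 3 in the row of x, so x leaves.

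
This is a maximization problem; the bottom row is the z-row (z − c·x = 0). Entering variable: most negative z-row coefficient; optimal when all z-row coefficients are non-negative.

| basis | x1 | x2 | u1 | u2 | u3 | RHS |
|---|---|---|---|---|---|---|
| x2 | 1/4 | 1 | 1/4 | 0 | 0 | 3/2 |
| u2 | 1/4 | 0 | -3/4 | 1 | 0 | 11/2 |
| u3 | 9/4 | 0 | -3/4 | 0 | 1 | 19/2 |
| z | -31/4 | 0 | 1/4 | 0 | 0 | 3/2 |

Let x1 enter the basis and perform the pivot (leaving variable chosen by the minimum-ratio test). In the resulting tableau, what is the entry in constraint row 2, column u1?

Ratio test on column x1 — row 1: (3/2)/(1/4) = 6; row 2: (11/2)/(1/4) = 22; row 3: (19/2)/(9/4) = 38/9. Minimum is 38/9 at row 3 (u3 leaves); pivot element 9/4.
Divide row 3 by 9/4; eliminate column x1 from the other rows.
Row 2 update in column u1: -3/4 − (1/4)·(-1/3) = -2/3.

-2/3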